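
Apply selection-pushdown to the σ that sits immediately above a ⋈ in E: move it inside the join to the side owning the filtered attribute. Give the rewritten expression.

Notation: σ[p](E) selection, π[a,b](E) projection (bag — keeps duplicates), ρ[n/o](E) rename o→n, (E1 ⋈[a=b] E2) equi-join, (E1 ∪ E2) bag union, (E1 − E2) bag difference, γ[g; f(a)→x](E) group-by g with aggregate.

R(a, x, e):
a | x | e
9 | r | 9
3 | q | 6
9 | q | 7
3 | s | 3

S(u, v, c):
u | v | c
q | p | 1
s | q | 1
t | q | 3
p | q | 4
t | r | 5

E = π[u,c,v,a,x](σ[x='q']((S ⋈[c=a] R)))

σ filters on x, owned by the right side.
E' = π[u,c,v,a,x]((S ⋈[c=a] σ[x='q'](R)))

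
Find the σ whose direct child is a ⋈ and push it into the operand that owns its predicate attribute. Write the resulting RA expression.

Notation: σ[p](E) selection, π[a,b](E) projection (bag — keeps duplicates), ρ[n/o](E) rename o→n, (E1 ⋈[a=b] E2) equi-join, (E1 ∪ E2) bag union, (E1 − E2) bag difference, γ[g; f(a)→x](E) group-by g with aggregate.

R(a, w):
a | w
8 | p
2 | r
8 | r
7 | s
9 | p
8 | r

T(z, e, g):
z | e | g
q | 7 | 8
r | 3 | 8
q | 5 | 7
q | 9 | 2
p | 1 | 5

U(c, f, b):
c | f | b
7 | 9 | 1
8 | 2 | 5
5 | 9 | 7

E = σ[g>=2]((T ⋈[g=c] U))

σ filters on g, owned by the left side.
E' = (σ[g>=2](T) ⋈[g=c] U)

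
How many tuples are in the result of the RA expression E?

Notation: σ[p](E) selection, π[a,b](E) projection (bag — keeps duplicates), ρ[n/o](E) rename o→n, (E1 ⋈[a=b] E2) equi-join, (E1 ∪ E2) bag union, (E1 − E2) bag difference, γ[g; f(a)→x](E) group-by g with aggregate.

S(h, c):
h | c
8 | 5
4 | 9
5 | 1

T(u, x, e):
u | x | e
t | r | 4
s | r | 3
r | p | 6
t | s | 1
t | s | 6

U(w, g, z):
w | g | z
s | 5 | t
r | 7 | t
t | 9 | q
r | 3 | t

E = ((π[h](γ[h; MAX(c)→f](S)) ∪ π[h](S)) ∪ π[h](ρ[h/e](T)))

Per-node cardinality:
  S → 3
  γ[h; MAX(c)→f](S) → 3
  π[h](γ[h; MAX(c)→f](S)) → 3
  S → 3
  π[h](S) → 3
  (π[h](γ[h; MAX(c)→f](S)) ∪ π[h](S)) → 6
  T → 5
  ρ[h/e](T) → 5
  π[h](ρ[h/e](T)) → 5
  ((π[h](γ[h; MAX(c)→f](S)) ∪ π[h](S)) ∪ π[h](ρ[h/e](T))) → 11

|E| = 11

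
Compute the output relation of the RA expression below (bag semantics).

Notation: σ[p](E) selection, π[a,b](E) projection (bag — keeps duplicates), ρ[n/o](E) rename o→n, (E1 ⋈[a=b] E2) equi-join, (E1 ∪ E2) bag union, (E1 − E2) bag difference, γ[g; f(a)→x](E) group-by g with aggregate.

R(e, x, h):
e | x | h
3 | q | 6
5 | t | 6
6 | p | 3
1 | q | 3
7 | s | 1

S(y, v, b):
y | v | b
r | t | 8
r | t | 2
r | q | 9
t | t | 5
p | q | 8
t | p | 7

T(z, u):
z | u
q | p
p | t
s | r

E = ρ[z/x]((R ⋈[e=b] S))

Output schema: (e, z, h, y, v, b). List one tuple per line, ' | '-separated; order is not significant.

Subexpression sizes:
  R → 5
  S → 6
  (R ⋈[e=b] S) → 2
  ρ[z/x]((R ⋈[e=b] S)) → 2

== RESULT ==
e | z | h | y | v | b
5 | t | 6 | t | t | 5
7 | s | 1 | t | p | 7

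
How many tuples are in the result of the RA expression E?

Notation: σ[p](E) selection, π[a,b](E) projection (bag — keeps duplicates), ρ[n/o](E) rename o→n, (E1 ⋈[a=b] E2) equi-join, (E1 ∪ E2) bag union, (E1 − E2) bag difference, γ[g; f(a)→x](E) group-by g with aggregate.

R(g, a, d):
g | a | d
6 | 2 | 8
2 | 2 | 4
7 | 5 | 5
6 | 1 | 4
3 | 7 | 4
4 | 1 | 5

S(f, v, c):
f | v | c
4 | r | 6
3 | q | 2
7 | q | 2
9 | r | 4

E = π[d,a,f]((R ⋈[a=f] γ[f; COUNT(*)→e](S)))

Subexpression sizes:
  R → 6
  S → 4
  γ[f; COUNT(*)→e](S) → 4
  (R ⋈[a=f] γ[f; COUNT(*)→e](S)) → 1
  π[d,a,f]((R ⋈[a=f] γ[f; COUNT(*)→e](S))) → 1

|E| = 1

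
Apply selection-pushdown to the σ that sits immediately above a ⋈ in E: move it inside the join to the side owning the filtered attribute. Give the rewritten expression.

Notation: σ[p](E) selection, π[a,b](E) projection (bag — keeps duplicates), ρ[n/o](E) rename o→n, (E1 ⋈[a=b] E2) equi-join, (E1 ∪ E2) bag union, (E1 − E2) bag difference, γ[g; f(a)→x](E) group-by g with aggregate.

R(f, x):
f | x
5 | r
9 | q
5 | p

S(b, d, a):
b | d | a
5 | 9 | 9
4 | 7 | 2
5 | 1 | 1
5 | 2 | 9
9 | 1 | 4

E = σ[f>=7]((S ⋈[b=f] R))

σ filters on f, owned by the right side.
E' = (S ⋈[b=f] σ[f>=7](R))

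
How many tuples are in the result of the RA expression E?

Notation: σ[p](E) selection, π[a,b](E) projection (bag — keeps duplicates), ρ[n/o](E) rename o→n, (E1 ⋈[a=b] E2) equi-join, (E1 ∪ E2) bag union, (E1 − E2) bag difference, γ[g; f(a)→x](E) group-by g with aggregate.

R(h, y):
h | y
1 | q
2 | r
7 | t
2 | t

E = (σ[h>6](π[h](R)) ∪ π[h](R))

Per-node cardinality:
  R → 4
  π[h](R) → 4
  σ[h>6](π[h](R)) → 1
  R → 4
  π[h](R) → 4
  (σ[h>6](π[h](R)) ∪ π[h](R)) → 5

|E| = 5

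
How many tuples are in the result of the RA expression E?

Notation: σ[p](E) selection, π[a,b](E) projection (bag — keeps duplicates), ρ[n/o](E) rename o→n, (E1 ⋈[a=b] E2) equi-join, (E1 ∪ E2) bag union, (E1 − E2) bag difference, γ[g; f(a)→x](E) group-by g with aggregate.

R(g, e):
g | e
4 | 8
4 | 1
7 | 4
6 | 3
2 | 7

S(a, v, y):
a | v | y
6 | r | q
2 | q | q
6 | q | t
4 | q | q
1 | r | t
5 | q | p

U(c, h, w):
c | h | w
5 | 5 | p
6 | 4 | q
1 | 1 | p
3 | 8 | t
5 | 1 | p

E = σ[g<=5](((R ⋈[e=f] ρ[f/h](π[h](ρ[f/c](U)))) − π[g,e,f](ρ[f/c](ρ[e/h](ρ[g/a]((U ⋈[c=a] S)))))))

Per-node cardinality:
  R → 5
  U → 5
  ρ[f/c](U) → 5
  π[h](ρ[f/c](U)) → 5
  ρ[f/h](π[h](ρ[f/c](U))) → 5
  (R ⋈[e=f] ρ[f/h](π[h](ρ[f/c](U)))) → 4
  U → 5
  S → 6
  (U ⋈[c=a] S) → 5
  ρ[g/a]((U ⋈[c=a] S)) → 5
  ρ[e/h](ρ[g/a]((U ⋈[c=a] S))) → 5
  ρ[f/c](ρ[e/h](ρ[g/a]((U ⋈[c=a] S)))) → 5
  π[g,e,f](ρ[f/c](ρ[e/h](ρ[g/a]((U ⋈[c=a] S))))) → 5
  ((R ⋈[e=f] ρ[f/h](π[h](ρ[f/c](U)))) − π[g,e,f](ρ[f/c](ρ[e/h](ρ[g/a]((U ⋈[c=a] S)))))) → 4
  σ[g<=5](((R ⋈[e=f] ρ[f/h](π[h](ρ[f/c](U)))) − π[g,e,f](ρ[f/c](ρ[e/h](ρ[g/a]((U ⋈[c=a] S))))))) → 3

|E| = 3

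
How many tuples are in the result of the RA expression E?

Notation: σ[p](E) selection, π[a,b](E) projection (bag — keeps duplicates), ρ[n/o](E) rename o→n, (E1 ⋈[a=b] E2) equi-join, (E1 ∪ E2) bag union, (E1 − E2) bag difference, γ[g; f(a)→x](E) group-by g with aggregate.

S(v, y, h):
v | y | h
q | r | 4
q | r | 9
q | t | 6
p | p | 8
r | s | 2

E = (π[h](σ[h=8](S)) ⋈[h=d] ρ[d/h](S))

Per-node cardinality:
  S → 5
  σ[h=8](S) → 1
  π[h](σ[h=8](S)) → 1
  S → 5
  ρ[d/h](S) → 5
  (π[h](σ[h=8](S)) ⋈[h=d] ρ[d/h](S)) → 1

|E| = 1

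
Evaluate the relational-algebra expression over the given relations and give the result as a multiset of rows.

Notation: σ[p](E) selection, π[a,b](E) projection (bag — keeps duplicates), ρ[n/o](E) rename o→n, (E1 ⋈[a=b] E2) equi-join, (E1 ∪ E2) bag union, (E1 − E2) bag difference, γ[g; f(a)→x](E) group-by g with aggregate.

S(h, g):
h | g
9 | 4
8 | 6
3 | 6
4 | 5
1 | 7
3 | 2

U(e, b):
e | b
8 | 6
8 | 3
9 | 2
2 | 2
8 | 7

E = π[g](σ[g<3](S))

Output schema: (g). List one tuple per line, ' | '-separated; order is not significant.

Stepwise |·|:
  S → 6
  σ[g<3](S) → 1
  π[g](σ[g<3](S)) → 1

== RESULT ==
g
2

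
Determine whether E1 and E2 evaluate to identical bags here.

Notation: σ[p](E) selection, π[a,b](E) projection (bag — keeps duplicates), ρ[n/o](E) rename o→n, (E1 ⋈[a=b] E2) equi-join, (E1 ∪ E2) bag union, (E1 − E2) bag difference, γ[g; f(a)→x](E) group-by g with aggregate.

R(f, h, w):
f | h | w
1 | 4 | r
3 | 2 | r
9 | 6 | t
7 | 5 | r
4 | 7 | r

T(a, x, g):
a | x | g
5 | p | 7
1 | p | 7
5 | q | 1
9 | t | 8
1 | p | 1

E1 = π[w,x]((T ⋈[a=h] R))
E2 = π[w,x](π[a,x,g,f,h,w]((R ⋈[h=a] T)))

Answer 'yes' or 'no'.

E1 per-node cardinality:
  T → 5
  R → 5
  (T ⋈[a=h] R) → 2
  π[w,x]((T ⋈[a=h] R)) → 2
E2 per-node cardinality:
  R → 5
  T → 5
  (R ⋈[h=a] T) → 2
  π[a,x,g,f,h,w]((R ⋈[h=a] T)) → 2
  π[w,x](π[a,x,g,f,h,w]((R ⋈[h=a] T))) → 2

E1 and E2 produce the same multiset:
w | x
r | p
r | q

yes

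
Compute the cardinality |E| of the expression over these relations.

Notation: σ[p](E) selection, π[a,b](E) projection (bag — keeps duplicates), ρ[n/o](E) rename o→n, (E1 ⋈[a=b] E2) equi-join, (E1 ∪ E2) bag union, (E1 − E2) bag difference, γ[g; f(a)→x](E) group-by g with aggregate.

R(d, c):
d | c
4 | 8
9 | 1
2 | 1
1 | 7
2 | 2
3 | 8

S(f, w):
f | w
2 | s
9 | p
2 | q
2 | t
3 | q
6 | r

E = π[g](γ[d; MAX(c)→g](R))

Row counts bottom-up:
  R → 6
  γ[d; MAX(c)→g](R) → 5
  π[g](γ[d; MAX(c)→g](R)) → 5

|E| = 5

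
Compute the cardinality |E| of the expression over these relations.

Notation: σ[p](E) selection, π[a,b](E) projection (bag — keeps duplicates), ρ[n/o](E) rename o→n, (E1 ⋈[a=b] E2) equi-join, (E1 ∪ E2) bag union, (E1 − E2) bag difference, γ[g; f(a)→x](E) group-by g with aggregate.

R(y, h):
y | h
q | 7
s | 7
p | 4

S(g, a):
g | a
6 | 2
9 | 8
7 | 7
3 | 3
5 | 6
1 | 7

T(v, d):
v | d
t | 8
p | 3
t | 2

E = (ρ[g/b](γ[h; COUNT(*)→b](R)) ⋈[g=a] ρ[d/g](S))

Stepwise |·|:
  R → 3
  γ[h; COUNT(*)→b](R) → 2
  ρ[g/b](γ[h; COUNT(*)→b](R)) → 2
  S → 6
  ρ[d/g](S) → 6
  (ρ[g/b](γ[h; COUNT(*)→b](R)) ⋈[g=a] ρ[d/g](S)) → 1

|E| = 1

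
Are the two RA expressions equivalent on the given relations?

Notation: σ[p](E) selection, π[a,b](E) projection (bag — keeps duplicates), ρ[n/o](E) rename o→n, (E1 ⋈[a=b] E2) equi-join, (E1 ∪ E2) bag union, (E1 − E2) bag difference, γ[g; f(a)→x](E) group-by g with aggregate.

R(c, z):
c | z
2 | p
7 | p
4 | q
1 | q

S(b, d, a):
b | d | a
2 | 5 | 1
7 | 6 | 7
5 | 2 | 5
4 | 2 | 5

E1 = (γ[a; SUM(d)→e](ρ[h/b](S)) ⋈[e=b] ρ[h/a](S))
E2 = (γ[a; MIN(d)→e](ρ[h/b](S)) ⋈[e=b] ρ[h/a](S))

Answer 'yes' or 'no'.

E1 stepwise |·|:
  S → 4
  ρ[h/b](S) → 4
  γ[a; SUM(d)→e](ρ[h/b](S)) → 3
  S → 4
  ρ[h/a](S) → 4
  (γ[a; SUM(d)→e](ρ[h/b](S)) ⋈[e=b] ρ[h/a](S)) → 2
E2 stepwise |·|:
  S → 4
  ρ[h/b](S) → 4
  γ[a; MIN(d)→e](ρ[h/b](S)) → 3
  S → 4
  ρ[h/a](S) → 4
  (γ[a; MIN(d)→e](ρ[h/b](S)) ⋈[e=b] ρ[h/a](S)) → 2

E1 result:
a | e | b | d | h
1 | 5 | 5 | 2 | 5
5 | 4 | 4 | 2 | 5
E2 result:
a | e | b | d | h
1 | 5 | 5 | 2 | 5
5 | 2 | 2 | 5 | 1
Witness: (5, 4, 4, 2, 5) appears 1× in E1 but 0× in E2.

no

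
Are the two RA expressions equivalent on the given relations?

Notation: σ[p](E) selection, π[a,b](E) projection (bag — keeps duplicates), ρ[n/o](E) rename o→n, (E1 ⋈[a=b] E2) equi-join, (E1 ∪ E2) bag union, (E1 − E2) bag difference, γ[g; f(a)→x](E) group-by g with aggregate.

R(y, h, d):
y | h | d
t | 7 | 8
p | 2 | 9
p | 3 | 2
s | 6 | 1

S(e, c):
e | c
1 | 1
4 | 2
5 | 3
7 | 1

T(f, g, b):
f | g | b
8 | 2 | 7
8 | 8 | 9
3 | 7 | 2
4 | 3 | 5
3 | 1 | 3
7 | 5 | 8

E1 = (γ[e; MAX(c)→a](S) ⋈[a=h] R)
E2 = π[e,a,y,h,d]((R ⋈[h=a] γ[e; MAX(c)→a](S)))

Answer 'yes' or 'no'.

E1 stepwise |·|:
  S → 4
  γ[e; MAX(c)→a](S) → 4
  R → 4
  (γ[e; MAX(c)→a](S) ⋈[a=h] R) → 2
E2 stepwise |·|:
  R → 4
  S → 4
  γ[e; MAX(c)→a](S) → 4
  (R ⋈[h=a] γ[e; MAX(c)→a](S)) → 2
  π[e,a,y,h,d]((R ⋈[h=a] γ[e; MAX(c)→a](S))) → 2

E1 and E2 produce the same multiset:
e | a | y | h | d
4 | 2 | p | 2 | 9
5 | 3 | p | 3 | 2

yes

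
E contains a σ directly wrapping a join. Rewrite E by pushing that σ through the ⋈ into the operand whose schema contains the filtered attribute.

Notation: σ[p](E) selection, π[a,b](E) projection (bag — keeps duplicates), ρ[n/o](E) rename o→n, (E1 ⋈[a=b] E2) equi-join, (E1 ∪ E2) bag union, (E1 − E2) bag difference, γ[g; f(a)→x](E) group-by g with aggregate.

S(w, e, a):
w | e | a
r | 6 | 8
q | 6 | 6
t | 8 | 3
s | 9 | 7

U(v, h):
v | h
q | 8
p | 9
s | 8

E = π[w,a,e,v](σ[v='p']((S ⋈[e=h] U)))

σ filters on v, owned by the right side.
E' = π[w,a,e,v]((S ⋈[e=h] σ[v='p'](U)))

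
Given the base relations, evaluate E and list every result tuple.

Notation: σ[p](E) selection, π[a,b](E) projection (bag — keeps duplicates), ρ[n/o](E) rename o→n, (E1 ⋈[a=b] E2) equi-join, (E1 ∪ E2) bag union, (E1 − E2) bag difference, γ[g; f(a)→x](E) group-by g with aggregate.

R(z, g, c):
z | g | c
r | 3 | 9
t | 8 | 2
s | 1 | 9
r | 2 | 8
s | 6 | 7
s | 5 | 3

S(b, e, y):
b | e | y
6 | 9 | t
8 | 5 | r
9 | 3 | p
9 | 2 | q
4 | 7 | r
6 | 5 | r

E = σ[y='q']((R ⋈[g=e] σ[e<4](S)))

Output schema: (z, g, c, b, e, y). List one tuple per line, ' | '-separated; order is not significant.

Subexpression sizes:
  R → 6
  S → 6
  σ[e<4](S) → 2
  (R ⋈[g=e] σ[e<4](S)) → 2
  σ[y='q']((R ⋈[g=e] σ[e<4](S))) → 1

== RESULT ==
z | g | c | b | e | y
r | 2 | 8 | 9 | 2 | q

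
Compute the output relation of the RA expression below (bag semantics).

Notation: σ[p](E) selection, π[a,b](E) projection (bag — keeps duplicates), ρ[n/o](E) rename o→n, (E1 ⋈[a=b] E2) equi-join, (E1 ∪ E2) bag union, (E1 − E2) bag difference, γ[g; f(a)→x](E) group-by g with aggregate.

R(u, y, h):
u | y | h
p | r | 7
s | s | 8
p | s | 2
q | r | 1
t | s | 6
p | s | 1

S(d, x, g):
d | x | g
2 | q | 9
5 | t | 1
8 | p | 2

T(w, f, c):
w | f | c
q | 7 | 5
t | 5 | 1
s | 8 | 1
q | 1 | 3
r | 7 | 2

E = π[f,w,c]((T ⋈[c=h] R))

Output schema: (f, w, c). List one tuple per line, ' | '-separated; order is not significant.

Per-node cardinality:
  T → 5
  R → 6
  (T ⋈[c=h] R) → 5
  π[f,w,c]((T ⋈[c=h] R)) → 5

== RESULT ==
f | w | c
5 | t | 1
5 | t | 1
7 | r | 2
8 | s | 1
8 | s | 1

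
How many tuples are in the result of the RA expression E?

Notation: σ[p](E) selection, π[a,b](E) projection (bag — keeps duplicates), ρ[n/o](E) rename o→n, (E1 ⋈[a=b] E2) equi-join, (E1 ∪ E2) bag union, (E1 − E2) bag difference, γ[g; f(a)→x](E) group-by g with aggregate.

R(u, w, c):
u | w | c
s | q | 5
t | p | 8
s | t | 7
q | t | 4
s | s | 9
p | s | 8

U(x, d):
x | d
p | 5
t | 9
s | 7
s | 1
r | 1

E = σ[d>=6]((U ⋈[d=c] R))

Per-node cardinality:
  U → 5
  R → 6
  (U ⋈[d=c] R) → 3
  σ[d>=6]((U ⋈[d=c] R)) → 2

|E| = 2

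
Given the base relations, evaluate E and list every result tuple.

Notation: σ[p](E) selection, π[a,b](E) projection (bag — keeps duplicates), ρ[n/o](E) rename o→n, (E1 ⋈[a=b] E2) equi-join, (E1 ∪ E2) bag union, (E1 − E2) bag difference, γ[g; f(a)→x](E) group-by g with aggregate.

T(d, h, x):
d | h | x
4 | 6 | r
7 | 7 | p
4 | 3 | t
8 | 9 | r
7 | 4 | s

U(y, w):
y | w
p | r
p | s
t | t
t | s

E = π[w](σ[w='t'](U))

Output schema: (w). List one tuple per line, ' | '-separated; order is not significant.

Stepwise |·|:
  U → 4
  σ[w='t'](U) → 1
  π[w](σ[w='t'](U)) → 1

== RESULT ==
w
t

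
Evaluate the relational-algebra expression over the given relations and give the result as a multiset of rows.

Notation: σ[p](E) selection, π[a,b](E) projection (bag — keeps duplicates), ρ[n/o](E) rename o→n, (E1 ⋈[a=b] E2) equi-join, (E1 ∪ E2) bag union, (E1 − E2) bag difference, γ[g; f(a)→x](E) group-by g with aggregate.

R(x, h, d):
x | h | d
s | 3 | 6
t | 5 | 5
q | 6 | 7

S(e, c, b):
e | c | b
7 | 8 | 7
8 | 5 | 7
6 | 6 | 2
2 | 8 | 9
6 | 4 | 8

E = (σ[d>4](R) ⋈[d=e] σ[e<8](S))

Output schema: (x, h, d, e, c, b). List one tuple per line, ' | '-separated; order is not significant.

Per-node cardinality:
  R → 3
  σ[d>4](R) → 3
  S → 5
  σ[e<8](S) → 4
  (σ[d>4](R) ⋈[d=e] σ[e<8](S)) → 3

== RESULT ==
x | h | d | e | c | b
q | 6 | 7 | 7 | 8 | 7
s | 3 | 6 | 6 | 4 | 8
s | 3 | 6 | 6 | 6 | 2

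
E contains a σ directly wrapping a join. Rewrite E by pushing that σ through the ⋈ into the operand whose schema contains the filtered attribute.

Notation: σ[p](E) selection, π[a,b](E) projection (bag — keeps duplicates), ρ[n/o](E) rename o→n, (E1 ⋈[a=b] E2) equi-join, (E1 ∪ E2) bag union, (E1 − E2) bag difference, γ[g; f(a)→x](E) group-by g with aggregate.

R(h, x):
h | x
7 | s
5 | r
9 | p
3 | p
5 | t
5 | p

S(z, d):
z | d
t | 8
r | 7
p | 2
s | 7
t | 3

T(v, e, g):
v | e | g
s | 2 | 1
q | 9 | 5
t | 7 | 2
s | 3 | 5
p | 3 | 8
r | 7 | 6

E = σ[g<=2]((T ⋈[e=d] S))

σ filters on g, owned by the left side.
E' = (σ[g<=2](T) ⋈[e=d] S)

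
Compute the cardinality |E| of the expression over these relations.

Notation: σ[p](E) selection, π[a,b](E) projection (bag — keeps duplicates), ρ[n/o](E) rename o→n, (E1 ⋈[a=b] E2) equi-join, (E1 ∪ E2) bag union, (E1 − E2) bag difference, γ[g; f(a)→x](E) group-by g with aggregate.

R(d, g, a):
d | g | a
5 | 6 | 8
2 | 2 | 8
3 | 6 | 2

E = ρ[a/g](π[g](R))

Stepwise |·|:
  R → 3
  π[g](R) → 3
  ρ[a/g](π[g](R)) → 3

|E| = 3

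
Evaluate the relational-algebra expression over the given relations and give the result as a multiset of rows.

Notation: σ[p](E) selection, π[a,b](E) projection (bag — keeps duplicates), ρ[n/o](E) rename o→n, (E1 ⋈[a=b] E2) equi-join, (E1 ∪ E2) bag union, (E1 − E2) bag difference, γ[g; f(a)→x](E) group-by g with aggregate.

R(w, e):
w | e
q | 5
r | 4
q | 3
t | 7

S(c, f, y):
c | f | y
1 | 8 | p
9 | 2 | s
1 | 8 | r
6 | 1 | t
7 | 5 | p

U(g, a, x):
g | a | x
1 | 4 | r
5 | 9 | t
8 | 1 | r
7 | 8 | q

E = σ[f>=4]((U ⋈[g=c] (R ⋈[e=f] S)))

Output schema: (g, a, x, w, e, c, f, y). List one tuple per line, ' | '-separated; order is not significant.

Row counts bottom-up:
  U → 4
  R → 4
  S → 5
  (R ⋈[e=f] S) → 1
  (U ⋈[g=c] (R ⋈[e=f] S)) → 1
  σ[f>=4]((U ⋈[g=c] (R ⋈[e=f] S))) → 1

== RESULT ==
g | a | x | w | e | c | f | y
7 | 8 | q | q | 5 | 7 | 5 | p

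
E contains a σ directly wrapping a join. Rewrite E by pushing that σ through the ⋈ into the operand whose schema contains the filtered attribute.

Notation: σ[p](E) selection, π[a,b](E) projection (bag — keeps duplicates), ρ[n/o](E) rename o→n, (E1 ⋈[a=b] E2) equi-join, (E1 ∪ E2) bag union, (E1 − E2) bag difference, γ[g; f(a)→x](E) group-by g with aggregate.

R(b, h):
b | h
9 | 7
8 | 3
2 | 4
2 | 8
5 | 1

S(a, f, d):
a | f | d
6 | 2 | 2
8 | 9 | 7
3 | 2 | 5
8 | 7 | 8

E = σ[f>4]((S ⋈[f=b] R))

σ filters on f, owned by the left side.
E' = (σ[f>4](S) ⋈[f=b] R)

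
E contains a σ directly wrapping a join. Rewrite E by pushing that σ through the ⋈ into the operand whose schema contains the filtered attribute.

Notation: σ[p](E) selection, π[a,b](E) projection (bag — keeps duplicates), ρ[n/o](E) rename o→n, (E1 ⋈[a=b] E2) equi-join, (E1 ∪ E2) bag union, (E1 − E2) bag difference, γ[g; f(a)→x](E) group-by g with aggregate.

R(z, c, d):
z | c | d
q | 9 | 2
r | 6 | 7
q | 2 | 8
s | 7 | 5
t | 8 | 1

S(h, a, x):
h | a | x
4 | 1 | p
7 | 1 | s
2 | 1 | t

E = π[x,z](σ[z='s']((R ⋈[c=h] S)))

σ filters on z, owned by the left side.
E' = π[x,z]((σ[z='s'](R) ⋈[c=h] S))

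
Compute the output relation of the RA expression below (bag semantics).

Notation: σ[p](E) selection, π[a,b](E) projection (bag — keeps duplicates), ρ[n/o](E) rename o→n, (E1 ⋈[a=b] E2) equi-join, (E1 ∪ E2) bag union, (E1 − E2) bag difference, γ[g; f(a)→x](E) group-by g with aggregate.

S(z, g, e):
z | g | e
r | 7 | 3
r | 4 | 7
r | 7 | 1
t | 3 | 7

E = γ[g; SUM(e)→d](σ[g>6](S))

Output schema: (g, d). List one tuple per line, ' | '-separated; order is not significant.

Subexpression sizes:
  S → 4
  σ[g>6](S) → 2
  γ[g; SUM(e)→d](σ[g>6](S)) → 1

== RESULT ==
g | d
7 | 4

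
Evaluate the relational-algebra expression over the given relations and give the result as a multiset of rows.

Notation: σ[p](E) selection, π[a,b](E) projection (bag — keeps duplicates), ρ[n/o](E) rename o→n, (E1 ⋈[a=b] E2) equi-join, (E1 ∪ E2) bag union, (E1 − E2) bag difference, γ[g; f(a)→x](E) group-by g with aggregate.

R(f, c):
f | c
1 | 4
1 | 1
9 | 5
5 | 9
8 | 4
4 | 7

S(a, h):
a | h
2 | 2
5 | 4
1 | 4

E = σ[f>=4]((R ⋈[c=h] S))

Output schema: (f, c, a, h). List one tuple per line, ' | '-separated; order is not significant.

Subexpression sizes:
  R → 6
  S → 3
  (R ⋈[c=h] S) → 4
  σ[f>=4]((R ⋈[c=h] S)) → 2

== RESULT ==
f | c | a | h
8 | 4 | 1 | 4
8 | 4 | 5 | 4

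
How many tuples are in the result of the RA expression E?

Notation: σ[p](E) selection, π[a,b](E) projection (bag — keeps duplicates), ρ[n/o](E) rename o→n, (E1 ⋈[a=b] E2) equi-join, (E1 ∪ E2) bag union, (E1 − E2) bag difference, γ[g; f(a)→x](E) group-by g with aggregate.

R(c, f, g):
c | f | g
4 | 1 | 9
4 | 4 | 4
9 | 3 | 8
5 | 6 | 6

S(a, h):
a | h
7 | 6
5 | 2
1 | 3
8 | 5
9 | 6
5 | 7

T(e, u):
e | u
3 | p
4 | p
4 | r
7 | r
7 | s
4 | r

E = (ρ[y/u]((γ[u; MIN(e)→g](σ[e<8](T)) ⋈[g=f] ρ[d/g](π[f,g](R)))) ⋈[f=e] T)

Subexpression sizes:
  T → 6
  σ[e<8](T) → 6
  γ[u; MIN(e)→g](σ[e<8](T)) → 3
  R → 4
  π[f,g](R) → 4
  ρ[d/g](π[f,g](R)) → 4
  (γ[u; MIN(e)→g](σ[e<8](T)) ⋈[g=f] ρ[d/g](π[f,g](R))) → 2
  ρ[y/u]((γ[u; MIN(e)→g](σ[e<8](T)) ⋈[g=f] ρ[d/g](π[f,g](R)))) → 2
  T → 6
  (ρ[y/u]((γ[u; MIN(e)→g](σ[e<8](T)) ⋈[g=f] ρ[d/g](π[f,g](R)))) ⋈[f=e] T) → 4

|E| = 4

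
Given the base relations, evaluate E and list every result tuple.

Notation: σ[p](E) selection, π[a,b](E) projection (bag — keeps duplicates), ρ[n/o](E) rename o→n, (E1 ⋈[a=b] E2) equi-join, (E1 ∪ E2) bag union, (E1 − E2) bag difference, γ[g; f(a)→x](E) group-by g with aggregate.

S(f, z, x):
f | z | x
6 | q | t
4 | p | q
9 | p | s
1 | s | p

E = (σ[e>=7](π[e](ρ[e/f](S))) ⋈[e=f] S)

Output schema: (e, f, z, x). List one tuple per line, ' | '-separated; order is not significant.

Per-node cardinality:
  S → 4
  ρ[e/f](S) → 4
  π[e](ρ[e/f](S)) → 4
  σ[e>=7](π[e](ρ[e/f](S))) → 1
  S → 4
  (σ[e>=7](π[e](ρ[e/f](S))) ⋈[e=f] S) → 1

== RESULT ==
e | f | z | x
9 | 9 | p | s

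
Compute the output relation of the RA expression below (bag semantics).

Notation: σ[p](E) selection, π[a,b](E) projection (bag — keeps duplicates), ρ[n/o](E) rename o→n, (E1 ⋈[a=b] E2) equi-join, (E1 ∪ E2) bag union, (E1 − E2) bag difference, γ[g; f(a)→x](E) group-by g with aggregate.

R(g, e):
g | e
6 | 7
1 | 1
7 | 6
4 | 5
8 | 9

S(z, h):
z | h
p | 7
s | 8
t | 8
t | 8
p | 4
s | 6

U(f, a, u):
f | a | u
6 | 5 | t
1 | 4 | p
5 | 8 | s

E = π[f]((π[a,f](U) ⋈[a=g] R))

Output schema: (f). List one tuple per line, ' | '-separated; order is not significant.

Stepwise |·|:
  U → 3
  π[a,f](U) → 3
  R → 5
  (π[a,f](U) ⋈[a=g] R) → 2
  π[f]((π[a,f](U) ⋈[a=g] R)) → 2

== RESULT ==
f
1
5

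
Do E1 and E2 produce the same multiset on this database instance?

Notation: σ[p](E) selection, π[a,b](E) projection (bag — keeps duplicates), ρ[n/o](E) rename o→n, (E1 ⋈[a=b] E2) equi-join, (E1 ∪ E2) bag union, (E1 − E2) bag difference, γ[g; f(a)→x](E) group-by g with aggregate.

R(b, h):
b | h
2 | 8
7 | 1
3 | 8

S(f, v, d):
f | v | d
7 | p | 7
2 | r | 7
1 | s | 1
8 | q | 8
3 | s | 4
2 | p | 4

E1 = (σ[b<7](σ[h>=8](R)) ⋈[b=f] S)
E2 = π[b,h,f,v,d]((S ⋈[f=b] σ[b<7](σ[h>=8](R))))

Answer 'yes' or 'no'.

E1 stepwise |·|:
  R → 3
  σ[h>=8](R) → 2
  σ[b<7](σ[h>=8](R)) → 2
  S → 6
  (σ[b<7](σ[h>=8](R)) ⋈[b=f] S) → 3
E2 stepwise |·|:
  S → 6
  R → 3
  σ[h>=8](R) → 2
  σ[b<7](σ[h>=8](R)) → 2
  (S ⋈[f=b] σ[b<7](σ[h>=8](R))) → 3
  π[b,h,f,v,d]((S ⋈[f=b] σ[b<7](σ[h>=8](R)))) → 3

E1 and E2 produce the same multiset:
b | h | f | v | d
2 | 8 | 2 | p | 4
2 | 8 | 2 | r | 7
3 | 8 | 3 | s | 4

yes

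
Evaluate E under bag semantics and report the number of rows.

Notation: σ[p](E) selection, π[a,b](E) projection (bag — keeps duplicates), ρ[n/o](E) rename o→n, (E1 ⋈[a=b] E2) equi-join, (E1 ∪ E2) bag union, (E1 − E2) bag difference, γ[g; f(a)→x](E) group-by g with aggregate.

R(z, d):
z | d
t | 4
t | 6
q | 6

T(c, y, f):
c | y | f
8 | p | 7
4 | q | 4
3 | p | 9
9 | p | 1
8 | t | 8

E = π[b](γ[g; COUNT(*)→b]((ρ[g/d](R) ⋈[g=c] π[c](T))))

Row counts bottom-up:
  R → 3
  ρ[g/d](R) → 3
  T → 5
  π[c](T) → 5
  (ρ[g/d](R) ⋈[g=c] π[c](T)) → 1
  γ[g; COUNT(*)→b]((ρ[g/d](R) ⋈[g=c] π[c](T))) → 1
  π[b](γ[g; COUNT(*)→b]((ρ[g/d](R) ⋈[g=c] π[c](T)))) → 1

|E| = 1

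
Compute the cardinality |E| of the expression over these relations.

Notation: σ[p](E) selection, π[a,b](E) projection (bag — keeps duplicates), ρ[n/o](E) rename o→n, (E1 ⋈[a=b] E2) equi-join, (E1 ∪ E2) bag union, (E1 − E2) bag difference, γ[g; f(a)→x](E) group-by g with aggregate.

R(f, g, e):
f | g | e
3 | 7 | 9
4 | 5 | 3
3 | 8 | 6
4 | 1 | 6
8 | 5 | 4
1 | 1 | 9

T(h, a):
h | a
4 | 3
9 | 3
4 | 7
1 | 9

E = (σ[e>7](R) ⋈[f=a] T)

Stepwise |·|:
  R → 6
  σ[e>7](R) → 2
  T → 4
  (σ[e>7](R) ⋈[f=a] T) → 2

|E| = 2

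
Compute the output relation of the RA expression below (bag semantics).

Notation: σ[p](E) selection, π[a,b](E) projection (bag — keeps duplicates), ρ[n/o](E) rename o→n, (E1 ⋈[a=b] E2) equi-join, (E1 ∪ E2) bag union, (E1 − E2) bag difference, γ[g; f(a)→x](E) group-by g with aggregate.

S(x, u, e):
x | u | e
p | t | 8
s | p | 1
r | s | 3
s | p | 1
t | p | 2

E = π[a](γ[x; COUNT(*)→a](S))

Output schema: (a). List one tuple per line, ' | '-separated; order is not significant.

Row counts bottom-up:
  S → 5
  γ[x; COUNT(*)→a](S) → 4
  π[a](γ[x; COUNT(*)→a](S)) → 4

== RESULT ==
a
1
1
1
2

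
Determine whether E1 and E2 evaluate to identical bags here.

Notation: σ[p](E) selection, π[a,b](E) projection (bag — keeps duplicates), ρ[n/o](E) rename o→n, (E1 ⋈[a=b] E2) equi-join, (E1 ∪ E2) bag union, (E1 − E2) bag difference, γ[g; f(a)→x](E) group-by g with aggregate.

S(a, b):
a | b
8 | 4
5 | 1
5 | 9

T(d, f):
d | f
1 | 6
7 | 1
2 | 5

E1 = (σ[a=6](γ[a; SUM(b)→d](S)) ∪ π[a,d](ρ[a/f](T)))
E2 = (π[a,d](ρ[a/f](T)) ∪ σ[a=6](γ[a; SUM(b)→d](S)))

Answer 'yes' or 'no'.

E1 per-node cardinality:
  S → 3
  γ[a; SUM(b)→d](S) → 2
  σ[a=6](γ[a; SUM(b)→d](S)) → 0
  T → 3
  ρ[a/f](T) → 3
  π[a,d](ρ[a/f](T)) → 3
  (σ[a=6](γ[a; SUM(b)→d](S)) ∪ π[a,d](ρ[a/f](T))) → 3
E2 per-node cardinality:
  T → 3
  ρ[a/f](T) → 3
  π[a,d](ρ[a/f](T)) → 3
  S → 3
  γ[a; SUM(b)→d](S) → 2
  σ[a=6](γ[a; SUM(b)→d](S)) → 0
  (π[a,d](ρ[a/f](T)) ∪ σ[a=6](γ[a; SUM(b)→d](S))) → 3

E1 and E2 produce the same multiset:
a | d
1 | 7
5 | 2
6 | 1

yes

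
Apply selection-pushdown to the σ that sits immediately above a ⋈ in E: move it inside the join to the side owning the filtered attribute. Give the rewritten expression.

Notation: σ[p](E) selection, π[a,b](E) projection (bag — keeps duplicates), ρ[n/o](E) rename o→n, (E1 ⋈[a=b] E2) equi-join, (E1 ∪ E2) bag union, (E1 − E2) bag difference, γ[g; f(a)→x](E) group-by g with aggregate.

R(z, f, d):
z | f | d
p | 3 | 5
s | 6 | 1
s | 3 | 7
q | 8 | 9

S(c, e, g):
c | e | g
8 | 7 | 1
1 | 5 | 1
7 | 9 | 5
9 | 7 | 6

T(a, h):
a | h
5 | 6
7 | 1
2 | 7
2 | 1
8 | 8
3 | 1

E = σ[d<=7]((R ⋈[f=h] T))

σ filters on d, owned by the left side.
E' = (σ[d<=7](R) ⋈[f=h] T)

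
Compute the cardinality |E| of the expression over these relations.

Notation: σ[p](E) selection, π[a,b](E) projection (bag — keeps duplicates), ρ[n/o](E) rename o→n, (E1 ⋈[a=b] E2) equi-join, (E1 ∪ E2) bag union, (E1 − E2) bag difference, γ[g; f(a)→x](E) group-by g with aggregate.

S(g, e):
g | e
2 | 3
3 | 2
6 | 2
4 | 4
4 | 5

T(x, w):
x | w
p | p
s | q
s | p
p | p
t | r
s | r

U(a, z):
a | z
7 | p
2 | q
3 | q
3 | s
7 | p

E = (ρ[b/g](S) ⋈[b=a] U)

Per-node cardinality:
  S → 5
  ρ[b/g](S) → 5
  U → 5
  (ρ[b/g](S) ⋈[b=a] U) → 3

|E| = 3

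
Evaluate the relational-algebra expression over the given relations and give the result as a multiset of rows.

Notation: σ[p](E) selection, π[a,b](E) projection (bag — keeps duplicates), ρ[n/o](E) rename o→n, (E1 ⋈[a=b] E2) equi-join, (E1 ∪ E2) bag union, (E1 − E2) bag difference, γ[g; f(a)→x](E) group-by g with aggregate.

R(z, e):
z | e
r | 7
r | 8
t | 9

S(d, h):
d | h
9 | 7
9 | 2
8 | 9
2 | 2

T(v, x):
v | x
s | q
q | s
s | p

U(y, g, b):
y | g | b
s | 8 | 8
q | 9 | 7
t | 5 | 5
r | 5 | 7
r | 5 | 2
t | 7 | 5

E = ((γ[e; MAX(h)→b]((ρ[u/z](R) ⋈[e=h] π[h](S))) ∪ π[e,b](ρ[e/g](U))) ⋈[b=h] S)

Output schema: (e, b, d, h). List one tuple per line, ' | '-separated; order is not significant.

Row counts bottom-up:
  R → 3
  ρ[u/z](R) → 3
  S → 4
  π[h](S) → 4
  (ρ[u/z](R) ⋈[e=h] π[h](S)) → 2
  γ[e; MAX(h)→b]((ρ[u/z](R) ⋈[e=h] π[h](S))) → 2
  U → 6
  ρ[e/g](U) → 6
  π[e,b](ρ[e/g](U)) → 6
  (γ[e; MAX(h)→b]((ρ[u/z](R) ⋈[e=h] π[h](S))) ∪ π[e,b](ρ[e/g](U))) → 8
  S → 4
  ((γ[e; MAX(h)→b]((ρ[u/z](R) ⋈[e=h] π[h](S))) ∪ π[e,b](ρ[e/g](U))) ⋈[b=h] S) → 6

== RESULT ==
e | b | d | h
5 | 2 | 2 | 2
5 | 2 | 9 | 2
5 | 7 | 9 | 7
7 | 7 | 9 | 7
9 | 7 | 9 | 7
9 | 9 | 8 | 9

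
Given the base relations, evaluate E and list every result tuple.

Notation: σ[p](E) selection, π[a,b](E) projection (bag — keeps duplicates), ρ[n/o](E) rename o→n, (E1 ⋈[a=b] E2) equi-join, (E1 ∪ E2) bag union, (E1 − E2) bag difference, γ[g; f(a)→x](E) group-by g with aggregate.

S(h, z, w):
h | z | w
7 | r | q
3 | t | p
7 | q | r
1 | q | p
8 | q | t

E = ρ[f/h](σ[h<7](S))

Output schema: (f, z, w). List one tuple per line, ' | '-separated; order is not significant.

Stepwise |·|:
  S → 5
  σ[h<7](S) → 2
  ρ[f/h](σ[h<7](S)) → 2

== RESULT ==
f | z | w
1 | q | p
3 | t | p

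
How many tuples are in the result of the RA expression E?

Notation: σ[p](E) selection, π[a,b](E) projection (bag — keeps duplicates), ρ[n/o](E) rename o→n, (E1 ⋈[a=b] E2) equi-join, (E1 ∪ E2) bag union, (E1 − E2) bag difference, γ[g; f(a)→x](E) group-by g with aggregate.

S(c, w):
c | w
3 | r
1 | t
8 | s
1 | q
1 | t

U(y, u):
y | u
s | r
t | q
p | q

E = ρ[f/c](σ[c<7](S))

Per-node cardinality:
  S → 5
  σ[c<7](S) → 4
  ρ[f/c](σ[c<7](S)) → 4

|E| = 4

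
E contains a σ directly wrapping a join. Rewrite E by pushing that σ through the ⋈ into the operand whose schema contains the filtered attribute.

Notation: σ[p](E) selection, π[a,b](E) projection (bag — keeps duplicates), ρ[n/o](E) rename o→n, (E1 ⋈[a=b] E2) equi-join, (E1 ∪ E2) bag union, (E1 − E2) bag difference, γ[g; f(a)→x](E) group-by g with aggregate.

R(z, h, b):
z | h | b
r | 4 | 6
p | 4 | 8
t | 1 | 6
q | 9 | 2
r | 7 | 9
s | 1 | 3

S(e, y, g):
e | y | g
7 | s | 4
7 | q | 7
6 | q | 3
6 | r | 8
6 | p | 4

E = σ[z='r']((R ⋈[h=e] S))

σ filters on z, owned by the left side.
E' = (σ[z='r'](R) ⋈[h=e] S)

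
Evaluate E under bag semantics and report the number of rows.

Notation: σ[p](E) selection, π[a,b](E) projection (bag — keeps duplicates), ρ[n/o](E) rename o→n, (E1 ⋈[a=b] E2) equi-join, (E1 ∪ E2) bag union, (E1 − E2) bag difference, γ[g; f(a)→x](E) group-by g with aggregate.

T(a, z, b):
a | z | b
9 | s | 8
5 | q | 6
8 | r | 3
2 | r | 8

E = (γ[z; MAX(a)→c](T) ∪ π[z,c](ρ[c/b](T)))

Row counts bottom-up:
  T → 4
  γ[z; MAX(a)→c](T) → 3
  T → 4
  ρ[c/b](T) → 4
  π[z,c](ρ[c/b](T)) → 4
  (γ[z; MAX(a)→c](T) ∪ π[z,c](ρ[c/b](T))) → 7

|E| = 7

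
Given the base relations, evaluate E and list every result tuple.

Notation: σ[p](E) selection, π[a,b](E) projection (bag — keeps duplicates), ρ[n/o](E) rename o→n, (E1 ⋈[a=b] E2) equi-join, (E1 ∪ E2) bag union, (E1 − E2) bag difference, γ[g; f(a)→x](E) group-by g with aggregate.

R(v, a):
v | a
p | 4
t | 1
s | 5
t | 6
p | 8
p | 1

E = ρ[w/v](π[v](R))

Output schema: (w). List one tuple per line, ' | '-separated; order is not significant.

Row counts bottom-up:
  R → 6
  π[v](R) → 6
  ρ[w/v](π[v](R)) → 6

== RESULT ==
w
p
p
p
s
t
t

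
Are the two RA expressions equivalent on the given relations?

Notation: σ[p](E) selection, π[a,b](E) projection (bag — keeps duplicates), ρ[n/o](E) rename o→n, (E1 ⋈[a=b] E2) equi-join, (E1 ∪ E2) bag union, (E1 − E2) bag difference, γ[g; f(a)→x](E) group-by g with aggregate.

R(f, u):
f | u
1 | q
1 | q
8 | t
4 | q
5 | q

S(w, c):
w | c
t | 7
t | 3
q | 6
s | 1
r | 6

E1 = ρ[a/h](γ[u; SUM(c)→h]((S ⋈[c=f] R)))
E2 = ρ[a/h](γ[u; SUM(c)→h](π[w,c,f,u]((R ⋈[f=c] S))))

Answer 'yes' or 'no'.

E1 subexpression sizes:
  S → 5
  R → 5
  (S ⋈[c=f] R) → 2
  γ[u; SUM(c)→h]((S ⋈[c=f] R)) → 1
  ρ[a/h](γ[u; SUM(c)→h]((S ⋈[c=f] R))) → 1
E2 subexpression sizes:
  R → 5
  S → 5
  (R ⋈[f=c] S) → 2
  π[w,c,f,u]((R ⋈[f=c] S)) → 2
  γ[u; SUM(c)→h](π[w,c,f,u]((R ⋈[f=c] S))) → 1
  ρ[a/h](γ[u; SUM(c)→h](π[w,c,f,u]((R ⋈[f=c] S)))) → 1

E1 and E2 produce the same multiset:
u | a
q | 2

yes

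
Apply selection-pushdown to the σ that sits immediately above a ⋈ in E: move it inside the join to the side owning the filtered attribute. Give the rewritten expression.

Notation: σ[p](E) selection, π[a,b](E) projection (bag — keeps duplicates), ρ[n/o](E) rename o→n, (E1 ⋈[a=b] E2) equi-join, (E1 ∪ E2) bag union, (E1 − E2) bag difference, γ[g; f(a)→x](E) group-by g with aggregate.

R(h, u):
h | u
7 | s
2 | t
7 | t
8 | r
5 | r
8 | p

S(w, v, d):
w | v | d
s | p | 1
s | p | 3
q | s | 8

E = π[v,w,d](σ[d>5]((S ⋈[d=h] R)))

σ filters on d, owned by the left side.
E' = π[v,w,d]((σ[d>5](S) ⋈[d=h] R))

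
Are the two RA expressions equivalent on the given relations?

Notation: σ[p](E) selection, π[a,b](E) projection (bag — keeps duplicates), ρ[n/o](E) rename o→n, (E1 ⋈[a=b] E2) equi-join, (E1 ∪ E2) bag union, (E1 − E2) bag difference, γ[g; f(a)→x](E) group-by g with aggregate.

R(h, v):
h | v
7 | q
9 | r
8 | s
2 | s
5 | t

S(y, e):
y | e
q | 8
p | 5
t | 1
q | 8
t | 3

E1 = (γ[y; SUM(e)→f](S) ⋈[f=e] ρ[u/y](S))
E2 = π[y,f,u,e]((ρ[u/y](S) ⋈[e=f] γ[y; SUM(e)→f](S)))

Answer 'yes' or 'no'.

E1 per-node cardinality:
  S → 5
  γ[y; SUM(e)→f](S) → 3
  S → 5
  ρ[u/y](S) → 5
  (γ[y; SUM(e)→f](S) ⋈[f=e] ρ[u/y](S)) → 1
E2 per-node cardinality:
  S → 5
  ρ[u/y](S) → 5
  S → 5
  γ[y; SUM(e)→f](S) → 3
  (ρ[u/y](S) ⋈[e=f] γ[y; SUM(e)→f](S)) → 1
  π[y,f,u,e]((ρ[u/y](S) ⋈[e=f] γ[y; SUM(e)→f](S))) → 1

E1 and E2 produce the same multiset:
y | f | u | e
p | 5 | p | 5

yes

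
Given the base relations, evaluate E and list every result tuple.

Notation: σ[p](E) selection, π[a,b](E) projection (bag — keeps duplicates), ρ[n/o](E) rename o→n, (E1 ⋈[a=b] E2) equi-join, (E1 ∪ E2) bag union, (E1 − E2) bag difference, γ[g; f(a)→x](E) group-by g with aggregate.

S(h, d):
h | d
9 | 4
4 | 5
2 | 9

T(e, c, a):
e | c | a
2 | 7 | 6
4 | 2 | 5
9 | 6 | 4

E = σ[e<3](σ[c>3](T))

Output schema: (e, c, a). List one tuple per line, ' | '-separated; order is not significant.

Per-node cardinality:
  T → 3
  σ[c>3](T) → 2
  σ[e<3](σ[c>3](T)) → 1

== RESULT ==
e | c | a
2 | 7 | 6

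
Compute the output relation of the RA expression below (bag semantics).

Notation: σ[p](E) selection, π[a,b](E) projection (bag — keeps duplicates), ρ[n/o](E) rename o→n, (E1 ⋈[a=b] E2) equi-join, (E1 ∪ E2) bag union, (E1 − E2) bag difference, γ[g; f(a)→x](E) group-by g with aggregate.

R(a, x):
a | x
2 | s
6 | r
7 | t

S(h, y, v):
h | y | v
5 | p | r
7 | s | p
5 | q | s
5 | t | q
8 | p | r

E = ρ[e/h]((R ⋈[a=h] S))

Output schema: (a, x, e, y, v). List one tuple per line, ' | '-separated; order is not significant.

Subexpression sizes:
  R → 3
  S → 5
  (R ⋈[a=h] S) → 1
  ρ[e/h]((R ⋈[a=h] S)) → 1

== RESULT ==
a | x | e | y | v
7 | t | 7 | s | p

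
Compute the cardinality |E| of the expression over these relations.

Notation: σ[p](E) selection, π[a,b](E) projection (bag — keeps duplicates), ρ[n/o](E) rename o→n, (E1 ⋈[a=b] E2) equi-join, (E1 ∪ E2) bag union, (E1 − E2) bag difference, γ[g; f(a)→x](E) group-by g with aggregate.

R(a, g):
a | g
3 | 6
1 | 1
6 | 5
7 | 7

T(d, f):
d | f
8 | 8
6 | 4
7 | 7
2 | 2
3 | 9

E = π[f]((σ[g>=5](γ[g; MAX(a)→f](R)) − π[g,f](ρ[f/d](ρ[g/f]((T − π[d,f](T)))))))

Stepwise |·|:
  R → 4
  γ[g; MAX(a)→f](R) → 4
  σ[g>=5](γ[g; MAX(a)→f](R)) → 3
  T → 5
  T → 5
  π[d,f](T) → 5
  (T − π[d,f](T)) → 0
  ρ[g/f]((T − π[d,f](T))) → 0
  ρ[f/d](ρ[g/f]((T − π[d,f](T)))) → 0
  π[g,f](ρ[f/d](ρ[g/f]((T − π[d,f](T))))) → 0
  (σ[g>=5](γ[g; MAX(a)→f](R)) − π[g,f](ρ[f/d](ρ[g/f]((T − π[d,f](T)))))) → 3
  π[f]((σ[g>=5](γ[g; MAX(a)→f](R)) − π[g,f](ρ[f/d](ρ[g/f]((T − π[d,f](T))))))) → 3

|E| = 3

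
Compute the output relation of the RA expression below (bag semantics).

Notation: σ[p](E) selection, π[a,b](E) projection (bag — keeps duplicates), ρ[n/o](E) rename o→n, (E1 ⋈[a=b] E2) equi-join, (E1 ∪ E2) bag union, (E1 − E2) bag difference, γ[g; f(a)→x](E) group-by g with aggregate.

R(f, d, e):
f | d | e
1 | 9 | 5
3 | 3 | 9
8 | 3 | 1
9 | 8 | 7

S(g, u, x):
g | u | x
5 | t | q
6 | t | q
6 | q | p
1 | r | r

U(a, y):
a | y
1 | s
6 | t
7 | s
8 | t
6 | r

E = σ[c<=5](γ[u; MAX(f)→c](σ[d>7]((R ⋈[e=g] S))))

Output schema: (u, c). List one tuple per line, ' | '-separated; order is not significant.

Stepwise |·|:
  R → 4
  S → 4
  (R ⋈[e=g] S) → 2
  σ[d>7]((R ⋈[e=g] S)) → 1
  γ[u; MAX(f)→c](σ[d>7]((R ⋈[e=g] S))) → 1
  σ[c<=5](γ[u; MAX(f)→c](σ[d>7]((R ⋈[e=g] S)))) → 1

== RESULT ==
u | c
t | 1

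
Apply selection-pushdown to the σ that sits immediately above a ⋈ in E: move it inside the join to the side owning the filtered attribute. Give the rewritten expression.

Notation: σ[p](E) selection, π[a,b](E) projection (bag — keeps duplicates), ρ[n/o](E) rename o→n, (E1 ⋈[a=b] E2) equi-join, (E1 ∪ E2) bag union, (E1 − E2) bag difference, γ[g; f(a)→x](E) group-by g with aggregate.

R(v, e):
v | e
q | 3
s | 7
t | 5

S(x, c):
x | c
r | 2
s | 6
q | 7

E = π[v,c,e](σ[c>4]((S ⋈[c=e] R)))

σ filters on c, owned by the left side.
E' = π[v,c,e]((σ[c>4](S) ⋈[c=e] R))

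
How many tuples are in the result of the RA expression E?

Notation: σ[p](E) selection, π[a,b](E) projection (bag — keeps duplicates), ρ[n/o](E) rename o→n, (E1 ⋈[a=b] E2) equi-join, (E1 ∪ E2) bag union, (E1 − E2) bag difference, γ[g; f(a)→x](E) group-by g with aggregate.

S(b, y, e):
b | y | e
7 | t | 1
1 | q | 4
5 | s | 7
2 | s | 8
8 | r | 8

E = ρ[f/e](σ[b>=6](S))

Per-node cardinality:
  S → 5
  σ[b>=6](S) → 2
  ρ[f/e](σ[b>=6](S)) → 2

|E| = 2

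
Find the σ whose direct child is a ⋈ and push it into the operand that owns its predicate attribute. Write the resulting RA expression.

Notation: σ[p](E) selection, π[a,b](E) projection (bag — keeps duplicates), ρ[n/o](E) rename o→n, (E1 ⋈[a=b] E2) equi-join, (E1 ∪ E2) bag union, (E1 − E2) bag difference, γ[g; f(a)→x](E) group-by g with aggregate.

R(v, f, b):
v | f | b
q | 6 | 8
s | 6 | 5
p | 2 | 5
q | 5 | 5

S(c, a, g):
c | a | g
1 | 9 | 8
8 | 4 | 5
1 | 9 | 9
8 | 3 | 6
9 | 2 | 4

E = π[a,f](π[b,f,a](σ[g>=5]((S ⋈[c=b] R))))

σ filters on g, owned by the left side.
E' = π[a,f](π[b,f,a]((σ[g>=5](S) ⋈[c=b] R)))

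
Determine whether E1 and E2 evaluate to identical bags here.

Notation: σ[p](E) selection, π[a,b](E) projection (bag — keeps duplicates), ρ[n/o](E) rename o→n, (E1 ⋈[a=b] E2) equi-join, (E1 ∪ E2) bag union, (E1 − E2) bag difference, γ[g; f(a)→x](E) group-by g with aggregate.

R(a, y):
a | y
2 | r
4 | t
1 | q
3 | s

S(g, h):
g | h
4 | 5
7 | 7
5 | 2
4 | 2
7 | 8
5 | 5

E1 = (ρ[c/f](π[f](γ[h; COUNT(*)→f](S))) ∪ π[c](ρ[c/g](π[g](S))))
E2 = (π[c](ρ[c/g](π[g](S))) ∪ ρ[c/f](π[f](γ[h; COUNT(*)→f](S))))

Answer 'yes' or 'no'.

E1 per-node cardinality:
  S → 6
  γ[h; COUNT(*)→f](S) → 4
  π[f](γ[h; COUNT(*)→f](S)) → 4
  ρ[c/f](π[f](γ[h; COUNT(*)→f](S))) → 4
  S → 6
  π[g](S) → 6
  ρ[c/g](π[g](S)) → 6
  π[c](ρ[c/g](π[g](S))) → 6
  (ρ[c/f](π[f](γ[h; COUNT(*)→f](S))) ∪ π[c](ρ[c/g](π[g](S)))) → 10
E2 per-node cardinality:
  S → 6
  π[g](S) → 6
  ρ[c/g](π[g](S)) → 6
  π[c](ρ[c/g](π[g](S))) → 6
  S → 6
  γ[h; COUNT(*)→f](S) → 4
  π[f](γ[h; COUNT(*)→f](S)) → 4
  ρ[c/f](π[f](γ[h; COUNT(*)→f](S))) → 4
  (π[c](ρ[c/g](π[g](S))) ∪ ρ[c/f](π[f](γ[h; COUNT(*)→f](S)))) → 10

E1 and E2 produce the same multiset:
c
1
1
2
2
4
4
5
5
7
7

yes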